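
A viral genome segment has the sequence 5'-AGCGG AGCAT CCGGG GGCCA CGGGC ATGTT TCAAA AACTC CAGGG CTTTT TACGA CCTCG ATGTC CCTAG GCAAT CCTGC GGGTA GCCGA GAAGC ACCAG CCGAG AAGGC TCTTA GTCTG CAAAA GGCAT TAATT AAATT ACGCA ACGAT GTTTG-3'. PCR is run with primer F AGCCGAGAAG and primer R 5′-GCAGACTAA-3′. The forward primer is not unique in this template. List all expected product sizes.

37 bp, 23 bp

The forward primer AGCCGAGAAG matches the top strand at positions 85–94, 99–108.
The reverse primer's reverse complement is TTAGTCTGC, matching at positions 113–121.
Each forward site pairs with the reverse site to give a product ending at position 121: sizes 37, 23 bp.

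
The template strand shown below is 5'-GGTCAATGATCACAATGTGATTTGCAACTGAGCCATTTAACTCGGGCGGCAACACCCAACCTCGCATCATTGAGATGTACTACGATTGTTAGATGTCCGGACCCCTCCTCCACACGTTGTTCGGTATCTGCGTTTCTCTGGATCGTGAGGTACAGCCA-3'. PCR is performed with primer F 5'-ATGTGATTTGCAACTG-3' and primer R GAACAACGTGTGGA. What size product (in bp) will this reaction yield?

The forward primer matches the template at positions 15–30.
The reverse primer's reverse complement is TCCACACGTTGTTC, which matches the template at positions 109–122.
The product runs from position 15 to position 122, so its length is 122 − 15 + 1 = 108 bp.

108 bp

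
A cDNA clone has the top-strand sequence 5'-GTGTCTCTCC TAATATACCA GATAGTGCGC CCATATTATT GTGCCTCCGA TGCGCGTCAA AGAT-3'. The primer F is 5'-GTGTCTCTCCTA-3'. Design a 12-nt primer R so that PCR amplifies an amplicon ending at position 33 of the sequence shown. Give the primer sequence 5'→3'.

5'-TGGGCGCACTAT-3'

The forward primer binds at positions 1–12; the product's 3' end on the top strand is position 33.
The reverse primer anneals to the top strand over positions 22–33, i.e. to ATAGTGCGCCCA.
Its sequence written 5'→3' is the reverse complement: TGGGCGCACTAT.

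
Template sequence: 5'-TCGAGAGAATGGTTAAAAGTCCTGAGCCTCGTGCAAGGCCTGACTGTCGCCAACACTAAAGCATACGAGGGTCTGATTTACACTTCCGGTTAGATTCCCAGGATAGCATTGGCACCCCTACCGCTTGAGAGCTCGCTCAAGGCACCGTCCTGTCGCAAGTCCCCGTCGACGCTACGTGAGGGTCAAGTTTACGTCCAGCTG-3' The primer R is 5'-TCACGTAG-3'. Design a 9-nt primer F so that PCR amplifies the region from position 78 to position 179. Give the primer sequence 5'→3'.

5'-TTACACTTC-3'

The reverse primer's reverse complement CTACGTGA matches the template at positions 172–179; the product starts at position 78.
The forward primer is identical to the top strand over positions 78–86: TTACACTTC.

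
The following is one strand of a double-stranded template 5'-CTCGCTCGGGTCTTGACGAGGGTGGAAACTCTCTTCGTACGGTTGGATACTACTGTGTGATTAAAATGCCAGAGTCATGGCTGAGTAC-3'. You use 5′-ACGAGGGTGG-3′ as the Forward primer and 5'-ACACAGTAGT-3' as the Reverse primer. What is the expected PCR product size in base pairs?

43 bp

Scanning the template, ACGAGGGTGG occurs at positions 16–25; this primer anneals to the bottom strand there with its 3' end pointing downstream.
The reverse primer's reverse complement is ACTACTGTGT, which matches the template at positions 49–58.
Amplicon spans positions 16–58: 43 bp.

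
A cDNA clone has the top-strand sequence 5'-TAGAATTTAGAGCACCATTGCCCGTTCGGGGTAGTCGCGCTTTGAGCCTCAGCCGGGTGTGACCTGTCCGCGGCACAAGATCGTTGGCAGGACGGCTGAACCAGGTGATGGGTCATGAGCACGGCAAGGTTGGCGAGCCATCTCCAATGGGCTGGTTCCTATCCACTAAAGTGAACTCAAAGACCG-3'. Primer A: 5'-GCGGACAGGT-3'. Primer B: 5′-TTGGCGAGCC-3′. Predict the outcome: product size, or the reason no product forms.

Primer A (GCGGACAGGT) has reverse complement ACCTGTCCGC, which matches the top strand at positions 62–71; primer A anneals to the top strand there with its 3' end pointing upstream toward position 62.
Primer B (TTGGCGAGCC) matches the top strand directly at positions 130–139; it anneals to the bottom strand with its 3' end pointing downstream toward position 139.
The 3' ends diverge (primer A extends toward position 1, primer B toward position 186), so the primers never converge on a shared product.

No product — the primers' 3' ends point away from each other.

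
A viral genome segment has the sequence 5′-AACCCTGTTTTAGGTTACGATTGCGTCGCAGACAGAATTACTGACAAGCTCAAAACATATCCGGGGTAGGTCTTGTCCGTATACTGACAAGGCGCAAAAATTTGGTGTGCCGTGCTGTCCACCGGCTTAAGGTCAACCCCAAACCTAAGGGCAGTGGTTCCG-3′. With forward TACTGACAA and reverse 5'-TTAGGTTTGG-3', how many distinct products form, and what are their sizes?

Two products: 110 bp, 67 bp

The forward primer TACTGACAA matches the top strand at positions 39–47, 82–90.
The reverse primer's reverse complement is CCAAACCTAA, matching at positions 139–148.
Each forward site pairs with the reverse site to give a product ending at position 148: sizes 110, 67 bp.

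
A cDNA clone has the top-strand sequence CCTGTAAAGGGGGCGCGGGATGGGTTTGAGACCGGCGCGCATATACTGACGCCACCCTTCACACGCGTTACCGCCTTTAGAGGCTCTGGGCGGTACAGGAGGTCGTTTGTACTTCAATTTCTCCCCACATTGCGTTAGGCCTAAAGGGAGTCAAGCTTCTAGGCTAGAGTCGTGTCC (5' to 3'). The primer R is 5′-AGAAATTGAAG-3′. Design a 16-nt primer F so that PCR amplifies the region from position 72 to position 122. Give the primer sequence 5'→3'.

5'-CGCCTTTAGAGGCTCT-3'

The reverse primer's reverse complement CTTCAATTTCT matches the template at positions 112–122; the product starts at position 72.
The forward primer is identical to the top strand over positions 72–87: CGCCTTTAGAGGCTCT.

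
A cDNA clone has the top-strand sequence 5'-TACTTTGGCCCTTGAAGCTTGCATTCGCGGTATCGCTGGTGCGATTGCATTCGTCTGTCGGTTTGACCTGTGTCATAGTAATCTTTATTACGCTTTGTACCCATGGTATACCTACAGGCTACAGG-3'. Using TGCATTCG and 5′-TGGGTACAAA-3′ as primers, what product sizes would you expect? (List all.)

The forward primer TGCATTCG matches the top strand at positions 20–27, 46–53.
The reverse primer's reverse complement is TTTGTACCCA, matching at positions 94–103.
Each forward site pairs with the reverse site to give a product ending at position 103: sizes 84, 58 bp.

84 bp, 58 bp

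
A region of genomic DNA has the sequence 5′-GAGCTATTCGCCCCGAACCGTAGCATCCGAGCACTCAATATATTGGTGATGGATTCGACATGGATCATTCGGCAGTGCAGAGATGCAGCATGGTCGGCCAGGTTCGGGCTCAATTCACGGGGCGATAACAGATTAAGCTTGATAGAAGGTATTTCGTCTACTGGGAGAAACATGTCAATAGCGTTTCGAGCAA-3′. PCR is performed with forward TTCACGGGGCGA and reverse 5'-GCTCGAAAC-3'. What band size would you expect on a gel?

Forward primer TTCACGGGGCGA is found on the top strand at positions 114–125.
The reverse primer's reverse complement is GTTTCGAGC, which matches the template at positions 183–191.
The product runs from position 114 to position 191, so its length is 191 − 114 + 1 = 78 bp.

78 bp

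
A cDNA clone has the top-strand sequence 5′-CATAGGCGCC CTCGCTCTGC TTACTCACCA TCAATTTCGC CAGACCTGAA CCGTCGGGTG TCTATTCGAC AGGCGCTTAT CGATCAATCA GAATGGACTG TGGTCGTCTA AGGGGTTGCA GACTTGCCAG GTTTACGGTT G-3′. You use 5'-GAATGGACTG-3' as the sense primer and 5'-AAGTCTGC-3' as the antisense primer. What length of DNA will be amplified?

35 bp

Forward primer GAATGGACTG is found on the top strand at positions 91–100.
Taking the reverse complement of AAGTCTGC gives GCAGACTT, found at positions 118–125 on the template; the primer anneals here to the top strand with its 3' end pointing upstream.
Product length = (reverse-primer end) − (forward-primer start) + 1 = 125 − 91 + 1 = 35 bp.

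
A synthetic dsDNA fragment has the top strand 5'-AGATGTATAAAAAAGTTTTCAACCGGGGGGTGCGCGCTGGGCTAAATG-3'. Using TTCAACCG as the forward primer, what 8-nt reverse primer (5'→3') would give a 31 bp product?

5'-CATTTAGC-3'

The forward primer binds at positions 18–25, so a 31 bp product ends at position 18 + 31 − 1 = 48.
The reverse primer anneals to the top strand over positions 41–48, i.e. to GCTAAATG.
Its sequence written 5'→3' is the reverse complement: CATTTAGC.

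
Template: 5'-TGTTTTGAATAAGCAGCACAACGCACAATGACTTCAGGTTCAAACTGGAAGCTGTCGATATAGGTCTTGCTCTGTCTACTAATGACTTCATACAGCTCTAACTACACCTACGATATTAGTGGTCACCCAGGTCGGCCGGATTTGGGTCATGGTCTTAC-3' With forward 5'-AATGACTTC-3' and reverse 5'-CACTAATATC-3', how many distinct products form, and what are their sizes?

The forward primer AATGACTTC matches the top strand at positions 27–35, 81–89.
The reverse primer's reverse complement is GATATTAGTG, matching at positions 112–121.
Each forward site pairs with the reverse site to give a product ending at position 121: sizes 95, 41 bp.

Two products: 95 bp, 41 bp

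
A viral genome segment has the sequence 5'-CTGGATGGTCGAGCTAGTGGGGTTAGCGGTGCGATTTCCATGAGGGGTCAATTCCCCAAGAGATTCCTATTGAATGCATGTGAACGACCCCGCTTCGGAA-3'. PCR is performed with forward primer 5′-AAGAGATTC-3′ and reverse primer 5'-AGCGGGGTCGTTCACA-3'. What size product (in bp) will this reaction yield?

Forward primer AAGAGATTC is found on the top strand at positions 58–66.
Taking the reverse complement of AGCGGGGTCGTTCACA gives TGTGAACGACCCCGCT, found at positions 79–94 on the template; the primer anneals here to the top strand with its 3' end pointing upstream.
Amplicon spans positions 58–94: 37 bp.

37 bp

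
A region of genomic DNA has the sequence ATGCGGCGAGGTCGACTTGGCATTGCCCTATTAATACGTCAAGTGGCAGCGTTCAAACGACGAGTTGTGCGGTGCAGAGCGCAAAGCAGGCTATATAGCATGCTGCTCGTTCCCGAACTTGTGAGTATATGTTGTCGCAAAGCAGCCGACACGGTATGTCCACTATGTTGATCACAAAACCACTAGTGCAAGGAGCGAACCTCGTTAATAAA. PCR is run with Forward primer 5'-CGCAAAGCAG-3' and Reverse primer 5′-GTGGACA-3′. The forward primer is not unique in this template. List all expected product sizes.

84 bp, 28 bp

The forward primer CGCAAAGCAG matches the top strand at positions 80–89, 136–145.
The reverse primer's reverse complement is TGTCCAC, matching at positions 157–163.
Each forward site pairs with the reverse site to give a product ending at position 163: sizes 84, 28 bp.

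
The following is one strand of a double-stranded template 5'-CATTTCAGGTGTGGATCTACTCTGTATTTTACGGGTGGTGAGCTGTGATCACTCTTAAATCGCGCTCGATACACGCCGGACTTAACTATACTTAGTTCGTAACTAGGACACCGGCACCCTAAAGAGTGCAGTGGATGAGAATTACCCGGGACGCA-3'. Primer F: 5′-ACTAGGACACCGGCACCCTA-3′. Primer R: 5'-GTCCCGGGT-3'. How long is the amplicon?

51 bp

Forward primer ACTAGGACACCGGCACCCTA is found on the top strand at positions 102–121.
The reverse primer's reverse complement is ACCCGGGAC, which matches the template at positions 144–152.
The product runs from position 102 to position 152, so its length is 152 − 102 + 1 = 51 bp.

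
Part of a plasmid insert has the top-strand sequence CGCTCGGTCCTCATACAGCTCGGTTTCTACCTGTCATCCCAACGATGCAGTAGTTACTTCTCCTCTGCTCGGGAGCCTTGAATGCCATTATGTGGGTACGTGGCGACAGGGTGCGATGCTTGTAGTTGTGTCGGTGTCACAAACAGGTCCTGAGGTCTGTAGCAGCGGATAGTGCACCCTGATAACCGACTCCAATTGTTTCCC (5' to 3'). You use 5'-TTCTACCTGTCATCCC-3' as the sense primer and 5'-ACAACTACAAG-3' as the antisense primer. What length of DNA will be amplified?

105 bp

The forward primer matches the template at positions 25–40.
Taking the reverse complement of ACAACTACAAG gives CTTGTAGTTGT, found at positions 119–129 on the template; the primer anneals here to the top strand with its 3' end pointing upstream.
Amplicon spans positions 25–129: 105 bp.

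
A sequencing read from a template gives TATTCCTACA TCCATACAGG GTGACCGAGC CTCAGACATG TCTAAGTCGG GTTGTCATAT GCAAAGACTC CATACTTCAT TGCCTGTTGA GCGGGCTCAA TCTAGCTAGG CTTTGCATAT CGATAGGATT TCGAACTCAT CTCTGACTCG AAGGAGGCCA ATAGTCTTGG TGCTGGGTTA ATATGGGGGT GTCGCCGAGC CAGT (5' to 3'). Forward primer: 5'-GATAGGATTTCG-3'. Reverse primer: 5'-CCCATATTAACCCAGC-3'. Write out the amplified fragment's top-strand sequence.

The forward primer matches the template at positions 122–133.
Taking the reverse complement of CCCATATTAACCCAGC gives GCTGGGTTAATATGGG, found at positions 172–187 on the template; the primer anneals here to the top strand with its 3' end pointing upstream.
The product is the template from position 122 through 187 (66 bp).

5'-GATAGGATTTCGAACTCATCTCTGACTCGAAGGAGGCCAATAGTCTTGGTGCTGGGTTAATATGGG-3'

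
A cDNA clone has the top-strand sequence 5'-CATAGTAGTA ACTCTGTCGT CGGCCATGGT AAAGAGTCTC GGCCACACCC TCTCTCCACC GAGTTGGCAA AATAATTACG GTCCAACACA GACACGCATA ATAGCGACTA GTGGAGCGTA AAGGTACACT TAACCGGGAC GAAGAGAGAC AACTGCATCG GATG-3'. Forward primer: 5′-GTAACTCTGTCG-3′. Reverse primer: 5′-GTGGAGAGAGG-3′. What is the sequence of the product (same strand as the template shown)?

5'-GTAACTCTGTCGTCGGCCATGGTAAAGAGTCTCGGCCACACCCTCTCTCCAC-3'

Forward primer GTAACTCTGTCG is found on the top strand at positions 8–19.
Reverse complement of the reverse primer: CCTCTCTCCAC. This occurs on the top strand at positions 49–59.
The product is the template from position 8 through 59 (52 bp).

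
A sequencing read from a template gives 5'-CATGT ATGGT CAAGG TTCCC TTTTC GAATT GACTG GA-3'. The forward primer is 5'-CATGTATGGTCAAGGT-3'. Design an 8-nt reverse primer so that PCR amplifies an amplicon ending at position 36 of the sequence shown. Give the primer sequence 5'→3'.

The forward primer binds at positions 1–16; the product's 3' end on the top strand is position 36.
The reverse primer anneals to the top strand over positions 29–36, i.e. to TTGACTGG.
Its sequence written 5'→3' is the reverse complement: CCAGTCAA.

5'-CCAGTCAA-3'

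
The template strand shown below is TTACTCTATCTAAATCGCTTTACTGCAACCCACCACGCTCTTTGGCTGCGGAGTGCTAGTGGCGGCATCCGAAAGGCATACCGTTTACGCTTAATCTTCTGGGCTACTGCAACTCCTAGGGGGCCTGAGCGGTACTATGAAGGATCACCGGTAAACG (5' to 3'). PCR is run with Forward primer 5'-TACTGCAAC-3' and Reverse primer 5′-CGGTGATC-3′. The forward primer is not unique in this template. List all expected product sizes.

The forward primer TACTGCAAC matches the top strand at positions 21–29, 105–113.
The reverse primer's reverse complement is GATCACCG, matching at positions 143–150.
Each forward site pairs with the reverse site to give a product ending at position 150: sizes 130, 46 bp.

130 bp, 46 bp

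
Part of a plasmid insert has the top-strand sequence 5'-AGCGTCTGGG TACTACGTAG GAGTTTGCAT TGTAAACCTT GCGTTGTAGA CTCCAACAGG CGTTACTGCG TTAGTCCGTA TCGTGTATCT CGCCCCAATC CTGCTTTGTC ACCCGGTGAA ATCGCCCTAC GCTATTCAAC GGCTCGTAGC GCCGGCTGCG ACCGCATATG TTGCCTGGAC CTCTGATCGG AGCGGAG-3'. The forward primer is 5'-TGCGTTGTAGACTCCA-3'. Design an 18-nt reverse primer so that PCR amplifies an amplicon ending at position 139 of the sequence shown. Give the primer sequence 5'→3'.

The forward primer binds at positions 40–55; the product's 3' end on the top strand is position 139.
The reverse primer anneals to the top strand over positions 122–139, i.e. to TCGCCCTACGCTATTCAA.
Its sequence written 5'→3' is the reverse complement: TTGAATAGCGTAGGGCGA.

5'-TTGAATAGCGTAGGGCGA-3'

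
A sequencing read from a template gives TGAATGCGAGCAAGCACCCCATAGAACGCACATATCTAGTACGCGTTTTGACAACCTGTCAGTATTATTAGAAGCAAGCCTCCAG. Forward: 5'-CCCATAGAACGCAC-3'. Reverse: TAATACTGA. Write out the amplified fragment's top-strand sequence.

Scanning the template, CCCATAGAACGCAC occurs at positions 18–31; this primer anneals to the bottom strand there with its 3' end pointing downstream.
Taking the reverse complement of TAATACTGA gives TCAGTATTA, found at positions 59–67 on the template; the primer anneals here to the top strand with its 3' end pointing upstream.
The product is the template from position 18 through 67 (50 bp).

5'-CCCATAGAACGCACATATCTAGTACGCGTTTTGACAACCTGTCAGTATTA-3'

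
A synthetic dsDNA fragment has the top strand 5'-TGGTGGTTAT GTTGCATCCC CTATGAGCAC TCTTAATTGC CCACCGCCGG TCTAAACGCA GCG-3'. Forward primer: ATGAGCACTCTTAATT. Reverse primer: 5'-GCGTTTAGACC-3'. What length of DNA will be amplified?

37 bp

Scanning the template, ATGAGCACTCTTAATT occurs at positions 23–38; this primer anneals to the bottom strand there with its 3' end pointing downstream.
Reverse complement of the reverse primer: GGTCTAAACGC. This occurs on the top strand at positions 49–59.
The product runs from position 23 to position 59, so its length is 59 − 23 + 1 = 37 bp.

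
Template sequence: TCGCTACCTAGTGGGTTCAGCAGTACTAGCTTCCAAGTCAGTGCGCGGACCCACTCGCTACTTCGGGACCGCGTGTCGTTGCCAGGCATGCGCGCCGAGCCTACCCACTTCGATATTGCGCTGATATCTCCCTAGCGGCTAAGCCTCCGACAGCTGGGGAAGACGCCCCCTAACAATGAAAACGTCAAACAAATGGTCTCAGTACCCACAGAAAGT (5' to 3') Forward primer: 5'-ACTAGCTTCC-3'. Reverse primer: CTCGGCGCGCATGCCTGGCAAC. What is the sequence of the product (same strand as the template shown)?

The forward primer matches the template at positions 25–34.
The reverse primer's reverse complement is GTTGCCAGGCATGCGCGCCGAG, which matches the template at positions 78–99.
The product is the template from position 25 through 99 (75 bp).

5'-ACTAGCTTCCAAGTCAGTGCGCGGACCCACTCGCTACTTCGGGACCGCGTGTCGTTGCCAGGCATGCGCGCCGAG-3'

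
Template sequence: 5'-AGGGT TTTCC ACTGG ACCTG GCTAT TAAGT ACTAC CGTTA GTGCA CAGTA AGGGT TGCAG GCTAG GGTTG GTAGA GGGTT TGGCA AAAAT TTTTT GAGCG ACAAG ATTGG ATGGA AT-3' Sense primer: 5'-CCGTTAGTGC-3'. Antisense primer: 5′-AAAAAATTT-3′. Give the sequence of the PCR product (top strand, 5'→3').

The forward primer matches the template at positions 35–44.
Reverse complement of the reverse primer: AAATTTTTT. This occurs on the top strand at positions 87–95.
The product is the template from position 35 through 95 (61 bp).

5'-CCGTTAGTGCACAGTAAGGGTTGCAGGCTAGGGTTGGTAGAGGGTTTGGCAAAAATTTTTT-3'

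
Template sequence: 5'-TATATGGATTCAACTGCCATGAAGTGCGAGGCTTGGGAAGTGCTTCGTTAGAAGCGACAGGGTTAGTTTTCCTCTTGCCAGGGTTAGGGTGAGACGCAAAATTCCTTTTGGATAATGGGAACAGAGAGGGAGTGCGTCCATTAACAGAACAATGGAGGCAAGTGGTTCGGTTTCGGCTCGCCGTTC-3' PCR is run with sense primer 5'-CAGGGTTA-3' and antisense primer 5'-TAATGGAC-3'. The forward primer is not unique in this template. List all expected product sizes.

86 bp, 65 bp

The forward primer CAGGGTTA matches the top strand at positions 58–65, 79–86.
The reverse primer's reverse complement is GTCCATTA, matching at positions 136–143.
Each forward site pairs with the reverse site to give a product ending at position 143: sizes 86, 65 bp.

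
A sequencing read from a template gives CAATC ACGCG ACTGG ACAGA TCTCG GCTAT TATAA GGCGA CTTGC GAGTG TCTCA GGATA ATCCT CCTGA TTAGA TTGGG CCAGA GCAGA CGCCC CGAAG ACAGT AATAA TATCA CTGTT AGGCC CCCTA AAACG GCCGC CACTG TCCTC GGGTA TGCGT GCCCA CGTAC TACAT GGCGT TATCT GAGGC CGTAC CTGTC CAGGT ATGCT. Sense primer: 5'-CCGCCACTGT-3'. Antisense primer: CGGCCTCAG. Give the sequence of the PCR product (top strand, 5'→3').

5'-CCGCCACTGTCCTCGGGTATGCGTGCCCACGTACTACATGGCGTTATCTGAGGCCG-3'

Forward primer CCGCCACTGT is found on the top strand at positions 137–146.
Reverse complement of the reverse primer: CTGAGGCCG. This occurs on the top strand at positions 184–192.
The product is the template from position 137 through 192 (56 bp).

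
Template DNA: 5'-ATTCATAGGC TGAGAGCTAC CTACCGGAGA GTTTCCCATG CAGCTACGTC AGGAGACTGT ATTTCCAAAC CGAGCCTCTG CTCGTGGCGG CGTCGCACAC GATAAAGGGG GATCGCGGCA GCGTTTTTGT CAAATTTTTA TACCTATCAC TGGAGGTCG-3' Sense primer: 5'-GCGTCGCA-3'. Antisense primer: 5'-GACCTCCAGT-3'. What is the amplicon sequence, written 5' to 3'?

The forward primer matches the template at positions 90–97.
Reverse complement of the reverse primer: ACTGGAGGTC. This occurs on the top strand at positions 149–158.
The product is the template from position 90 through 158 (69 bp).

5'-GCGTCGCACACGATAAAGGGGGATCGCGGCAGCGTTTTTGTCAAATTTTTATACCTATCACTGGAGGTC-3'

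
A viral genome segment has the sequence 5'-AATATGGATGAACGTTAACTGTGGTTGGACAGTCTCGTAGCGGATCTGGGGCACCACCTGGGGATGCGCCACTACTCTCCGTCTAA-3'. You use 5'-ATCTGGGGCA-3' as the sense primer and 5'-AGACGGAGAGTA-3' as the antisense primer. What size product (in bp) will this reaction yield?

The forward primer matches the template at positions 44–53.
The reverse primer's reverse complement is TACTCTCCGTCT, which matches the template at positions 73–84.
Product length = (reverse-primer end) − (forward-primer start) + 1 = 84 − 44 + 1 = 41 bp.

41 bp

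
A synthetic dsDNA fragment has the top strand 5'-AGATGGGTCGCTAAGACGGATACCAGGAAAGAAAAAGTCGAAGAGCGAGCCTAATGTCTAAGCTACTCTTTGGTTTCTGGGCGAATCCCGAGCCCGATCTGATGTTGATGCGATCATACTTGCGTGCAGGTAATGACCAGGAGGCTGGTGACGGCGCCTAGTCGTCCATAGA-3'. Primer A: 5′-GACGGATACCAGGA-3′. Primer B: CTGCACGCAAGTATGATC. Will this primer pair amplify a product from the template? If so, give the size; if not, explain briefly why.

Yes — a 115 bp product.

Primer A (GACGGATACCAGGA) matches the top strand at positions 15–28; it acts as a forward primer.
Primer B's reverse complement is GATCATACTTGCGTGCAG, matching the top strand at positions 112–129; it acts as a reverse primer.
The 3' ends face each other across positions 15–129, giving a 115 bp product.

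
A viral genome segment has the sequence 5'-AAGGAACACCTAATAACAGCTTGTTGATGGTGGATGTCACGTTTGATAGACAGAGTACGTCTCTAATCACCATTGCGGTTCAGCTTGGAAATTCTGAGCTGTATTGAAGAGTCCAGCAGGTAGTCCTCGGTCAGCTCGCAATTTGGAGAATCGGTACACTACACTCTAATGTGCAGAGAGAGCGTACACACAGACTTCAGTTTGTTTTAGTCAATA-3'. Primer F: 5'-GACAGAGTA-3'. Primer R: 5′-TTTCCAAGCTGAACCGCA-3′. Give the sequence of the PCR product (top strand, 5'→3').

The forward primer matches the template at positions 49–57.
Reverse complement of the reverse primer: TGCGGTTCAGCTTGGAAA. This occurs on the top strand at positions 74–91.
The product is the template from position 49 through 91 (43 bp).

5'-GACAGAGTACGTCTCTAATCACCATTGCGGTTCAGCTTGGAAA-3'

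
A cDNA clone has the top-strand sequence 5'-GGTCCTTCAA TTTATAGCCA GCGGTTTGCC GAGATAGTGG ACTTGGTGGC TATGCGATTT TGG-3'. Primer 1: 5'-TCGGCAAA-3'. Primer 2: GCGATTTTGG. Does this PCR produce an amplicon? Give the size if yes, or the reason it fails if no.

No product — the primers' 3' ends point away from each other.

Primer 1 (TCGGCAAA) has reverse complement TTTGCCGA, which matches the top strand at positions 25–32; primer 1 anneals to the top strand there with its 3' end pointing upstream toward position 25.
Primer 2 (GCGATTTTGG) matches the top strand directly at positions 54–63; it anneals to the bottom strand with its 3' end pointing downstream toward position 63.
The 3' ends diverge (primer 1 extends toward position 1, primer 2 toward position 63), so the primers never converge on a shared product.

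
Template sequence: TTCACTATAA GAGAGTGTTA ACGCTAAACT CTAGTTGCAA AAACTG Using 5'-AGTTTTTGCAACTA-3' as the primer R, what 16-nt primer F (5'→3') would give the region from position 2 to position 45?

The reverse primer's reverse complement TAGTTGCAAAAACT matches the template at positions 32–45; the product starts at position 2.
The forward primer is identical to the top strand over positions 2–17: TCACTATAAGAGAGTG.

5'-TCACTATAAGAGAGTG-3'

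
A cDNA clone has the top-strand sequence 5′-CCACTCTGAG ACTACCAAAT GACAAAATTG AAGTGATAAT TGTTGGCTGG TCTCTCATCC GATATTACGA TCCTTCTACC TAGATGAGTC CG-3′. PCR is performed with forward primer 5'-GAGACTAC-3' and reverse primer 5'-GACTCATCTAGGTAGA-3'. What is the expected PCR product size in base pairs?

Forward primer GAGACTAC is found on the top strand at positions 8–15.
Reverse complement of the reverse primer: TCTACCTAGATGAGTC. This occurs on the top strand at positions 75–90.
Product length = (reverse-primer end) − (forward-primer start) + 1 = 90 − 8 + 1 = 83 bp.

83 bp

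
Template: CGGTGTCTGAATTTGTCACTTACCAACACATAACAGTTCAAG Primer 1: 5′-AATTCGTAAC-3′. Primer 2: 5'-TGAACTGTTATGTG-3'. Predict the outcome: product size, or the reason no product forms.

No product — primer 1 has no binding site in the template.

Primer 1 (AATTCGTAAC) does not match the top strand, and its reverse complement GTTACGAATT does not match either.
With no annealing site for primer 1, no amplification occurs.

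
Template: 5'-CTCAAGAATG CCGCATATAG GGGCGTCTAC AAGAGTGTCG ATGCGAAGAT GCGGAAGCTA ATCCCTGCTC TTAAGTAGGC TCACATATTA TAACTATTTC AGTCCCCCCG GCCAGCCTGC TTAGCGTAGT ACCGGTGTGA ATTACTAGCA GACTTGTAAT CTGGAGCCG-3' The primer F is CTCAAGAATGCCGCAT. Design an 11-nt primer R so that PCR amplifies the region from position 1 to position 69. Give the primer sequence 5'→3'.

The product's 3' end on the top strand is position 69.
The reverse primer anneals to the top strand over positions 59–69, i.e. to TAATCCCTGCT.
Its sequence written 5'→3' is the reverse complement: AGCAGGGATTA.

5'-AGCAGGGATTA-3'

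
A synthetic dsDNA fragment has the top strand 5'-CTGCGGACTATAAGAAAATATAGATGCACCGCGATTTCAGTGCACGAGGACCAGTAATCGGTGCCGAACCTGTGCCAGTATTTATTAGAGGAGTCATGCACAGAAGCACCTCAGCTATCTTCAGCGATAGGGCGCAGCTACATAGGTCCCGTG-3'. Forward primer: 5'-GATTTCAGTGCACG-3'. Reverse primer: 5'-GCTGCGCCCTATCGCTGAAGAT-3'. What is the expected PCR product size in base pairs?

Forward primer GATTTCAGTGCACG is found on the top strand at positions 33–46.
Taking the reverse complement of GCTGCGCCCTATCGCTGAAGAT gives ATCTTCAGCGATAGGGCGCAGC, found at positions 117–138 on the template; the primer anneals here to the top strand with its 3' end pointing upstream.
Product length = (reverse-primer end) − (forward-primer start) + 1 = 138 − 33 + 1 = 106 bp.

106 bp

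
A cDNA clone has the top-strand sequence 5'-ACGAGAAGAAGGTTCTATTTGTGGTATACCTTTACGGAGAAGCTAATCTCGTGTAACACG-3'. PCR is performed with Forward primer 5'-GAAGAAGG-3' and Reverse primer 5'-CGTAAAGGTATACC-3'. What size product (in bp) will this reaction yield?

32 bp

Scanning the template, GAAGAAGG occurs at positions 5–12; this primer anneals to the bottom strand there with its 3' end pointing downstream.
Reverse complement of the reverse primer: GGTATACCTTTACG. This occurs on the top strand at positions 23–36.
The product runs from position 5 to position 36, so its length is 36 − 5 + 1 = 32 bp.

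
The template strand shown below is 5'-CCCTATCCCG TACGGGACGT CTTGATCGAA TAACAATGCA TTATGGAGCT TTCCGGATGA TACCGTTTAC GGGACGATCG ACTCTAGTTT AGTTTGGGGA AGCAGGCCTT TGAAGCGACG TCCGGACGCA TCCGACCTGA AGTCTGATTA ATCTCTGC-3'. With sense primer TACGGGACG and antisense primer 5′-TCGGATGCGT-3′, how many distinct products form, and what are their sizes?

The forward primer TACGGGACG matches the top strand at positions 11–19, 68–76.
The reverse primer's reverse complement is ACGCATCCGA, matching at positions 126–135.
Each forward site pairs with the reverse site to give a product ending at position 135: sizes 125, 68 bp.

Two products: 125 bp, 68 bp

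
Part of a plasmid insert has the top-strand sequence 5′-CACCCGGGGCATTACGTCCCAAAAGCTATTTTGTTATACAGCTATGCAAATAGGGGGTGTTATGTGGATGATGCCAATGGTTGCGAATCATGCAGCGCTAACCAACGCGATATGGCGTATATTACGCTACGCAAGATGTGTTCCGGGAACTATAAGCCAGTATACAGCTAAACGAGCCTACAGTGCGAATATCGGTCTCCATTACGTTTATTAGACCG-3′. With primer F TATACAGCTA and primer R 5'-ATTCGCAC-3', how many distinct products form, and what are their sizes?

Two products: 156 bp, 30 bp

The forward primer TATACAGCTA matches the top strand at positions 35–44, 161–170.
The reverse primer's reverse complement is GTGCGAAT, matching at positions 183–190.
Each forward site pairs with the reverse site to give a product ending at position 190: sizes 156, 30 bp.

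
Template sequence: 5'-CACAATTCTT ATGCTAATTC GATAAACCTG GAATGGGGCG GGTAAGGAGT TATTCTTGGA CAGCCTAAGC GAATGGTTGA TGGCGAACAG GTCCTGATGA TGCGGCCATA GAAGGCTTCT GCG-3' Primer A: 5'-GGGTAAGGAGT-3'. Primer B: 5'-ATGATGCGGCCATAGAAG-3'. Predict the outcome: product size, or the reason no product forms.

No product — both primers anneal to the same strand and extend in the same direction.

Primer A (GGGTAAGGAGT) matches the top strand at positions 40–50 (3' end points downstream).
Primer B (ATGATGCGGCCATAGAAG) also matches the top strand directly, at positions 97–114 — its reverse complement CTTCTATGGCCGCATCAT is not present.
Both primers anneal to the bottom strand with 3' ends pointing the same way, so neither can prime synthesis back toward the other.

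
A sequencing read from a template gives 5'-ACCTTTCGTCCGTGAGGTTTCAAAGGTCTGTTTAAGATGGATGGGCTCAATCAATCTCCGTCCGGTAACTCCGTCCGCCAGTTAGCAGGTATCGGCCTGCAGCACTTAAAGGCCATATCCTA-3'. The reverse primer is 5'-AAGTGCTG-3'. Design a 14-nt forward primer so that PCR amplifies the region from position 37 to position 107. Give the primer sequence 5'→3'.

The reverse primer's reverse complement CAGCACTT matches the template at positions 100–107; the product starts at position 37.
The forward primer is identical to the top strand over positions 37–50: ATGGATGGGCTCAA.

5'-ATGGATGGGCTCAA-3'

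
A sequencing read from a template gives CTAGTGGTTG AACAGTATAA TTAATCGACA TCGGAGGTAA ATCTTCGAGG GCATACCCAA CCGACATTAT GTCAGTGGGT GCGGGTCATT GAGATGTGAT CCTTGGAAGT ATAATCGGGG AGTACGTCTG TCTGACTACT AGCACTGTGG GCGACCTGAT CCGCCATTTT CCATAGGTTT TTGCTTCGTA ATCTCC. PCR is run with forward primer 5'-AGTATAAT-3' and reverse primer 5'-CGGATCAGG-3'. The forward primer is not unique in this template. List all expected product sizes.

150 bp, 56 bp

The forward primer AGTATAAT matches the top strand at positions 14–21, 108–115.
The reverse primer's reverse complement is CCTGATCCG, matching at positions 155–163.
Each forward site pairs with the reverse site to give a product ending at position 163: sizes 150, 56 bp.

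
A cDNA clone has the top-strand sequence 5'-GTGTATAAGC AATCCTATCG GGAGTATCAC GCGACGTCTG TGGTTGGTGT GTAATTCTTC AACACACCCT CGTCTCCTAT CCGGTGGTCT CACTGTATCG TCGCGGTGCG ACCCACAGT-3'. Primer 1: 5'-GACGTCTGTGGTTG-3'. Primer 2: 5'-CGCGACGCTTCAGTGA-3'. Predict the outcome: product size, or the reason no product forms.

Primer 2 (CGCGACGCTTCAGTGA) does not match the top strand, and its reverse complement TCACTGAAGCGTCGCG does not match either.
With no annealing site for primer 2, no amplification occurs.

No product — primer 2 has no binding site in the template.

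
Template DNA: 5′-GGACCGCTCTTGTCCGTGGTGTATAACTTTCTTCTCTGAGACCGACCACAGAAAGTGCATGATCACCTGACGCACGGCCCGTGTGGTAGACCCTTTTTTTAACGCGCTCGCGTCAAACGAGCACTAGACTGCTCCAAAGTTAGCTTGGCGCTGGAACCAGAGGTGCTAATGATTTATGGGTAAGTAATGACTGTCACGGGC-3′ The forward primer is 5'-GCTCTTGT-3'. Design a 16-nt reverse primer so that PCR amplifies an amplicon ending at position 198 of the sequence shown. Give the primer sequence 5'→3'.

5'-CGTGACAGTCATTACT-3'

The forward primer binds at positions 6–13; the product's 3' end on the top strand is position 198.
The reverse primer anneals to the top strand over positions 183–198, i.e. to AGTAATGACTGTCACG.
Its sequence written 5'→3' is the reverse complement: CGTGACAGTCATTACT.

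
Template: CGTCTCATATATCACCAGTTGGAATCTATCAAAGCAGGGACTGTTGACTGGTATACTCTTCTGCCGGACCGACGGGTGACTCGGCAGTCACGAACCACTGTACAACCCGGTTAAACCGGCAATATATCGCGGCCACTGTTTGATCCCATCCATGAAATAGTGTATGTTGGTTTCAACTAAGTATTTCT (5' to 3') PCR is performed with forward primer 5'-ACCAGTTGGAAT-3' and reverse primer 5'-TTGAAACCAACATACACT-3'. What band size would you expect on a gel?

Scanning the template, ACCAGTTGGAAT occurs at positions 14–25; this primer anneals to the bottom strand there with its 3' end pointing downstream.
Taking the reverse complement of TTGAAACCAACATACACT gives AGTGTATGTTGGTTTCAA, found at positions 159–176 on the template; the primer anneals here to the top strand with its 3' end pointing upstream.
Product length = (reverse-primer end) − (forward-primer start) + 1 = 176 − 14 + 1 = 163 bp.

163 bp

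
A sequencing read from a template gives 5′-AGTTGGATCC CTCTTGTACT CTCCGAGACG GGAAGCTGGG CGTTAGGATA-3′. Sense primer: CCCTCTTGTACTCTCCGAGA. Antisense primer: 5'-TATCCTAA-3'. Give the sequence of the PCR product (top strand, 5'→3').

5'-CCCTCTTGTACTCTCCGAGACGGGAAGCTGGGCGTTAGGATA-3'

Forward primer CCCTCTTGTACTCTCCGAGA is found on the top strand at positions 9–28.
Taking the reverse complement of TATCCTAA gives TTAGGATA, found at positions 43–50 on the template; the primer anneals here to the top strand with its 3' end pointing upstream.
The product is the template from position 9 through 50 (42 bp).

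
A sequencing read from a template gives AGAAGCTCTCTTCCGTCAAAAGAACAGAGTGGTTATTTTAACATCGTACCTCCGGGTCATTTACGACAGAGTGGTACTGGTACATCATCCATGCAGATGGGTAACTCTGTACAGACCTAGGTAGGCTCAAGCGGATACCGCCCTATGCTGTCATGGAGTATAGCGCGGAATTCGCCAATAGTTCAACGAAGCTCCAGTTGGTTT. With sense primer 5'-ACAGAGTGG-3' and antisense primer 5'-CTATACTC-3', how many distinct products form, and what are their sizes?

The forward primer ACAGAGTGG matches the top strand at positions 24–32, 66–74.
The reverse primer's reverse complement is GAGTATAG, matching at positions 156–163.
Each forward site pairs with the reverse site to give a product ending at position 163: sizes 140, 98 bp.

Two products: 140 bp, 98 bp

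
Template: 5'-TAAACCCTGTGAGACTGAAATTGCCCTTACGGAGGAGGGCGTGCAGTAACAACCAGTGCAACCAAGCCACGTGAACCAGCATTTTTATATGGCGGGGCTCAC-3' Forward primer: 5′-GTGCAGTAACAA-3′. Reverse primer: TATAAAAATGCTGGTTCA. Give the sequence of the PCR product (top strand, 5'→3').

5'-GTGCAGTAACAACCAGTGCAACCAAGCCACGTGAACCAGCATTTTTATA-3'

Scanning the template, GTGCAGTAACAA occurs at positions 41–52; this primer anneals to the bottom strand there with its 3' end pointing downstream.
Taking the reverse complement of TATAAAAATGCTGGTTCA gives TGAACCAGCATTTTTATA, found at positions 72–89 on the template; the primer anneals here to the top strand with its 3' end pointing upstream.
The product is the template from position 41 through 89 (49 bp).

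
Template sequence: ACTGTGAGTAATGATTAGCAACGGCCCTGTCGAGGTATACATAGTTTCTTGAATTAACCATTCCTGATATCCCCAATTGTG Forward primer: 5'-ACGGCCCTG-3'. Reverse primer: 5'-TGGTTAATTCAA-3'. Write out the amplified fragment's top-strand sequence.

5'-ACGGCCCTGTCGAGGTATACATAGTTTCTTGAATTAACCA-3'

Scanning the template, ACGGCCCTG occurs at positions 21–29; this primer anneals to the bottom strand there with its 3' end pointing downstream.
Reverse complement of the reverse primer: TTGAATTAACCA. This occurs on the top strand at positions 49–60.
The product is the template from position 21 through 60 (40 bp).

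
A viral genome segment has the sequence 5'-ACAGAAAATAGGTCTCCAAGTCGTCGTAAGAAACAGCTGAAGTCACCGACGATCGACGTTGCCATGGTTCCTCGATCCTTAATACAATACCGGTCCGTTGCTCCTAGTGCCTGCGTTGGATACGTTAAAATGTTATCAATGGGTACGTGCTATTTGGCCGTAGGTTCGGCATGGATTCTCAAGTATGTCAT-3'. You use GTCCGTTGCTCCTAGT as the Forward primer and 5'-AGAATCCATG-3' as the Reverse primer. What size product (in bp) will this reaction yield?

87 bp

The forward primer matches the template at positions 93–108.
Taking the reverse complement of AGAATCCATG gives CATGGATTCT, found at positions 170–179 on the template; the primer anneals here to the top strand with its 3' end pointing upstream.
Amplicon spans positions 93–179: 87 bp.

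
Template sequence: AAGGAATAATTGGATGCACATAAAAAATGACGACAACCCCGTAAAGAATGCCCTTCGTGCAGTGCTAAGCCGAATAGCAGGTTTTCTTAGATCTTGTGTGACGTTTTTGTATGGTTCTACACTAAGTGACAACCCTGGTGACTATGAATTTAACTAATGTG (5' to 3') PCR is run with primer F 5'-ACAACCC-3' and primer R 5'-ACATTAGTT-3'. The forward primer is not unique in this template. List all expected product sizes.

128 bp, 32 bp

The forward primer ACAACCC matches the top strand at positions 33–39, 129–135.
The reverse primer's reverse complement is AACTAATGT, matching at positions 152–160.
Each forward site pairs with the reverse site to give a product ending at position 160: sizes 128, 32 bp.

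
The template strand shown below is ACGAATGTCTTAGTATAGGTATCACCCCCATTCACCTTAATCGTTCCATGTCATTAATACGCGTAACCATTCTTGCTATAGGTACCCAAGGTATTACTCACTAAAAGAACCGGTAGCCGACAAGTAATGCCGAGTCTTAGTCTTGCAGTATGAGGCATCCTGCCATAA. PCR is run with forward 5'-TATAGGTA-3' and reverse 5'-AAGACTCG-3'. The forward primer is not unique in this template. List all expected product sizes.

125 bp, 62 bp

The forward primer TATAGGTA matches the top strand at positions 14–21, 77–84.
The reverse primer's reverse complement is CGAGTCTT, matching at positions 131–138.
Each forward site pairs with the reverse site to give a product ending at position 138: sizes 125, 62 bp.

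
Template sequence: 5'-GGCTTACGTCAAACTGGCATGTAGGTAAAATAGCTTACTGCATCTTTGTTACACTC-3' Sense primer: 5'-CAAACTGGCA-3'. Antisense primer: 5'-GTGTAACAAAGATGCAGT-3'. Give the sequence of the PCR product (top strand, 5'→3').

5'-CAAACTGGCATGTAGGTAAAATAGCTTACTGCATCTTTGTTACAC-3'

The forward primer matches the template at positions 10–19.
Taking the reverse complement of GTGTAACAAAGATGCAGT gives ACTGCATCTTTGTTACAC, found at positions 37–54 on the template; the primer anneals here to the top strand with its 3' end pointing upstream.
The product is the template from position 10 through 54 (45 bp).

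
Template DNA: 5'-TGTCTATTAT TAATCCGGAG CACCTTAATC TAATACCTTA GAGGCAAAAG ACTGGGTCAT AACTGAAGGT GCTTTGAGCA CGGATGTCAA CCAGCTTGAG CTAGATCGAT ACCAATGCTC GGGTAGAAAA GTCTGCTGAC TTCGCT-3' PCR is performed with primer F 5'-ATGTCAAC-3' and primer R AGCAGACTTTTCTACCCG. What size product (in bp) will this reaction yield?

Scanning the template, ATGTCAAC occurs at positions 84–91; this primer anneals to the bottom strand there with its 3' end pointing downstream.
The reverse primer's reverse complement is CGGGTAGAAAAGTCTGCT, which matches the template at positions 120–137.
The product runs from position 84 to position 137, so its length is 137 − 84 + 1 = 54 bp.

54 bp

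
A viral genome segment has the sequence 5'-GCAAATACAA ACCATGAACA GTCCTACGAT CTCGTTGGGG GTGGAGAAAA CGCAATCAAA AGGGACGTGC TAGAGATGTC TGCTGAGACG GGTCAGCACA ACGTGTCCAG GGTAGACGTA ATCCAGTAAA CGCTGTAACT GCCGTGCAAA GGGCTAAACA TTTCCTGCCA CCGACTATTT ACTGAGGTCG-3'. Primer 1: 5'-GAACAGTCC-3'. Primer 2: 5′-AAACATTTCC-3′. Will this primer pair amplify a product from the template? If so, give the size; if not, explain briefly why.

Primer 1 (GAACAGTCC) matches the top strand at positions 16–24 (3' end points downstream).
Primer 2 (AAACATTTCC) also matches the top strand directly, at positions 156–165 — its reverse complement GGAAATGTTT is not present.
Both primers anneal to the bottom strand with 3' ends pointing the same way, so neither can prime synthesis back toward the other.

No product — both primers anneal to the same strand and extend in the same direction.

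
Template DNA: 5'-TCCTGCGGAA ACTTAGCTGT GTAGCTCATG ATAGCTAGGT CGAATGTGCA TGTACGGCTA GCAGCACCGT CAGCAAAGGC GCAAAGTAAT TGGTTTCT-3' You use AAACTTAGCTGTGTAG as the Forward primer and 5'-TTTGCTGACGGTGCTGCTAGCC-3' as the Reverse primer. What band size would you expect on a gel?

Scanning the template, AAACTTAGCTGTGTAG occurs at positions 9–24; this primer anneals to the bottom strand there with its 3' end pointing downstream.
Taking the reverse complement of TTTGCTGACGGTGCTGCTAGCC gives GGCTAGCAGCACCGTCAGCAAA, found at positions 56–77 on the template; the primer anneals here to the top strand with its 3' end pointing upstream.
Amplicon spans positions 9–77: 69 bp.

69 bp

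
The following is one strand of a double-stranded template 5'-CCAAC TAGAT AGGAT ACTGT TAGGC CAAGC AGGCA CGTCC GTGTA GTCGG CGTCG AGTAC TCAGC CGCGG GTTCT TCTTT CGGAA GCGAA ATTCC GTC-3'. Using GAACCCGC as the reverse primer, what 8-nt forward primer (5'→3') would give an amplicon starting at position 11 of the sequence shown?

5'-AGGATACT-3'

The reverse primer's reverse complement GCGGGTTC matches the template at positions 67–74; the product starts at position 11.
The forward primer is identical to the top strand over positions 11–18: AGGATACT.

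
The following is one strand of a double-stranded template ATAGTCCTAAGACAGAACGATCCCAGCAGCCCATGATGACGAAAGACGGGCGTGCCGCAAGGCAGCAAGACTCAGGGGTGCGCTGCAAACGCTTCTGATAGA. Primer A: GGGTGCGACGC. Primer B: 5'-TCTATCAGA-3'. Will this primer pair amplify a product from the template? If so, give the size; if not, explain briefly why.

Primer A (GGGTGCGACGC) does not match the top strand, and its reverse complement GCGTCGCACCC does not match either.
With no annealing site for primer A, no amplification occurs.

No product — primer A has no binding site in the template.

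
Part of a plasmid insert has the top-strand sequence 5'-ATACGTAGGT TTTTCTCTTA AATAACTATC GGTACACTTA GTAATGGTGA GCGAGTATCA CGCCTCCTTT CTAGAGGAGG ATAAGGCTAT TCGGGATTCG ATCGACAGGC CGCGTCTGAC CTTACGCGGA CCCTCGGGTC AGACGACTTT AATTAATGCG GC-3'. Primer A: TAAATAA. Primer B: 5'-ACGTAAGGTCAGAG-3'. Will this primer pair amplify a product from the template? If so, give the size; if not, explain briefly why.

Primer B (ACGTAAGGTCAGAG) does not match the top strand, and its reverse complement CTCTGACCTTACGT does not match either.
With no annealing site for primer B, no amplification occurs.

No product — primer B has no binding site in the template.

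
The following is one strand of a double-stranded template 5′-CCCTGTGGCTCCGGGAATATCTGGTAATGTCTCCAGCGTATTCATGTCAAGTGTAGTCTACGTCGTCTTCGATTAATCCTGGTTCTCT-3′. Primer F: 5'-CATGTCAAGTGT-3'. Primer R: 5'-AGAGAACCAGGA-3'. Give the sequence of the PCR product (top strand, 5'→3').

The forward primer matches the template at positions 43–54.
Reverse complement of the reverse primer: TCCTGGTTCTCT. This occurs on the top strand at positions 77–88.
The product is the template from position 43 through 88 (46 bp).

5'-CATGTCAAGTGTAGTCTACGTCGTCTTCGATTAATCCTGGTTCTCT-3'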